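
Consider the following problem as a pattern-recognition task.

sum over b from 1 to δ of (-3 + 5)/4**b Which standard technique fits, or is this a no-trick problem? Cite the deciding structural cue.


Technique: the geometric series formula — consecutive terms stand in a fixed index-free ratio — the geometric sum formula closes it.


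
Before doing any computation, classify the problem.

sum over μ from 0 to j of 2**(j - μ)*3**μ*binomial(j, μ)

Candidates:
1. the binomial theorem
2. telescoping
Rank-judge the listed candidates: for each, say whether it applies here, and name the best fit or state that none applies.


Technique: the binomial theorem — terms weighting binomial(j, μ) against matched powers of 3 and 2 reassemble into (3 + 2)^j by the binomial theorem.
- the binomial theorem: yes — fits the structure here.
- telescoping — neither a shifted-difference shape nor integer-spaced poles are present.


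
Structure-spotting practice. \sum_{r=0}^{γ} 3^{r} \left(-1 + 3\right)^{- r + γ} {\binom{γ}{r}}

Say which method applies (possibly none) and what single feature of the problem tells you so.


Verdict: the binomial theorem — the binomial coefficients weight matched powers of 3 and (-1 + 3), which is exactly the expansion of a binomial power.


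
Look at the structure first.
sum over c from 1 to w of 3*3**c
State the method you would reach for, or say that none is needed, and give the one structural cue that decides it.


Technique: the geometric series formula — each summand is the previous one scaled by 3; that constant multiplier is itself the geometric structure.


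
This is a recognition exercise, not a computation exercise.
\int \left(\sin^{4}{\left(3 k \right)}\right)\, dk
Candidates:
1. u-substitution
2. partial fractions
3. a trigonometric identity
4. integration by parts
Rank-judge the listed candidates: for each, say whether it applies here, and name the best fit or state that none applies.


Verdict: a trigonometric identity — \sin^{4}{\left(3 k \right)} is the textbook power-reduction case — identities first, antiderivatives second.
- u-substitution — no subexpression of the integrand pairs with its own derivative as a factor — individual terms may offer their own substitutions, but any change of variable covering the whole integral would have to be constructed from outside the expression.
- partial fractions: the expression is not a ratio of polynomials that decomposes further.
- a trigonometric identity — a fit — the right tool for this form.
- integration by parts — not the natural route: no polynomial-kernel product appears — a recursive parts reduction of the trigonometric product exists, but the identity rewrite is direct.


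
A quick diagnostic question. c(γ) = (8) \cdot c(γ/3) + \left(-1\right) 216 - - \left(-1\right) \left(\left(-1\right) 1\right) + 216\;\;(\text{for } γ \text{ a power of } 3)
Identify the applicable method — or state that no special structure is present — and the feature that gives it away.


Diagnosis: the master substitution — treat m = log base 3 of γ as the new clock: one recursion step advances m by one while γ scales by 3.


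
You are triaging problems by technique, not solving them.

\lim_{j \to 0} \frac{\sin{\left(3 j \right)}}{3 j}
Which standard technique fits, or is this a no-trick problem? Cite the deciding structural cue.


Method: l'Hôpital's rule (0/0) — both numerator and denominator vanish at 0: the genuine 0/0 indeterminate that l'Hôpital exists for. A local series expansion at the point resolves it as well; the rule is the packaged version of that step.


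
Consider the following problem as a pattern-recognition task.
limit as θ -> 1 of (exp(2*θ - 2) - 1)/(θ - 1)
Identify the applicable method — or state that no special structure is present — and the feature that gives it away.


Diagnosis: l'Hôpital's rule (0/0) — the 0/0 form at 1 is the signature situation for l'Hôpital's rule. A first-order expansion at the point is an equally standard path; the rule packages it.


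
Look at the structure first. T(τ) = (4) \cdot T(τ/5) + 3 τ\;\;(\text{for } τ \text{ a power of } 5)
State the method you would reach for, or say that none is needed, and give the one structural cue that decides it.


Method: the master substitution — treat m = log base 5 of τ as the new clock: one recursion step advances m by one while τ scales by 5.


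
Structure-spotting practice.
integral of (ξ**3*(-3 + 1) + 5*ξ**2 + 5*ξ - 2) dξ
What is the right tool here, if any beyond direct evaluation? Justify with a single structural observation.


Technique: no special technique — a term-by-term power-rule job in ξ; no substitution or rearrangement earns its keep here.


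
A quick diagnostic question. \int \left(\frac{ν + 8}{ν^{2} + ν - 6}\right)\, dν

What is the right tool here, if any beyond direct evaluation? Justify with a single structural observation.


Diagnosis: partial fractions — ν^{2} + ν - 6 splits into linear pieces, so the quotient is a sum of simple fractions — decompose before integrating.


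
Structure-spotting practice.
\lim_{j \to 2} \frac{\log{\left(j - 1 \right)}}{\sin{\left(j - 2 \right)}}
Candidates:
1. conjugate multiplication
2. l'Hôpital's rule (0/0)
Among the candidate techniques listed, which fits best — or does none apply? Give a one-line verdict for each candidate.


Diagnosis: l'Hôpital's rule (0/0) — the 0/0 form at 2 is the signature situation for l'Hôpital's rule. Expanding numerator and denominator to first order gives the same value — the rule automates exactly that.
- conjugate multiplication — rationalization has no target — no divergent radical difference appears.
- l'Hôpital's rule (0/0) — applicable, and directly so.


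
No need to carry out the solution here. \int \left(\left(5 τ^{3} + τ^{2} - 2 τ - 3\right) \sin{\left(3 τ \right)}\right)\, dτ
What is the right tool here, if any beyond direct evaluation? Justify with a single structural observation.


Verdict: integration by parts — a polynomial 5 τ^{3} + τ^{2} - 2 τ - 3 against the kernel \sin{\left(3 τ \right)} is the signature bounded-ladder case for integration by parts.


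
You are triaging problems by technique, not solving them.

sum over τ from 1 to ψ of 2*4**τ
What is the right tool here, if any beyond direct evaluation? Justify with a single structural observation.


Best approach: the geometric series formula — each summand is the previous one scaled by 4; that constant multiplier is itself the geometric structure.


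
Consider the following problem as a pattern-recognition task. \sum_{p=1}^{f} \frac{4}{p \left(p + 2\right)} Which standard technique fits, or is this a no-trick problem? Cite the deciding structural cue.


Method: telescoping — the summand \frac{4}{p \left(p + 2\right)} decomposes into fractions whose poles differ by an integer shift — the series collapses.


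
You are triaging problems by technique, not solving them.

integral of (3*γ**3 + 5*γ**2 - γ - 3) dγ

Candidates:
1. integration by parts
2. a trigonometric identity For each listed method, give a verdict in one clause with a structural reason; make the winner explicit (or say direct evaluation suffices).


Method: no special technique — a term-by-term power-rule job in γ; no substitution or rearrangement earns its keep here.
- integration by parts: parts would only shuffle a directly integrable integrand.
- a trigonometric identity — with no trigonometric functions present, identity rewriting has no target.


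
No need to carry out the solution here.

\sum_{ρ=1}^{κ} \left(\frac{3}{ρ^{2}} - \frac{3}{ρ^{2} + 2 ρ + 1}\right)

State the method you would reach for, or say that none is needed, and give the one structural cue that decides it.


Best approach: telescoping — consecutive terms evaluate one function at adjacent indices (\frac{3}{ρ^{2}} is its current value): one term's tail is the next term's head, so the chain collapses.


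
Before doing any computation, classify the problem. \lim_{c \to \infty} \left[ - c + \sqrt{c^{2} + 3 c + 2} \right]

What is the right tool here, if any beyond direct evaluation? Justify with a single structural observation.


Method: conjugate multiplication — the ∞ − ∞ radical form is the exact trigger for the conjugate maneuver.


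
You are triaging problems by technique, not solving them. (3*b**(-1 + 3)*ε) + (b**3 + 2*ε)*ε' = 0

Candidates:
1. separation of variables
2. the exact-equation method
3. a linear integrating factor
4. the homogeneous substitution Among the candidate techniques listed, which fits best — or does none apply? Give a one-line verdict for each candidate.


Diagnosis: the exact-equation method — equality of cross partials is the green light — assemble the potential function term by term.
- separation of variables: the two dependences do not factor apart.
- the exact-equation method: yes — fits the structure here.
- a linear integrating factor: a nonlinear term in the unknown puts this outside the integrating-factor template.
- the homogeneous substitution — solved for the derivative, the right side changes under joint scaling of the two variables.


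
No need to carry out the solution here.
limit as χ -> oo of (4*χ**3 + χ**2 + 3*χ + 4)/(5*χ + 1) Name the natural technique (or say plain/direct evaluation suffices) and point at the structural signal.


Method: dominant-term comparison — at large χ only the top-degree terms survive; compare the leading terms and the limit falls out. Differentiating the expression as a single quotient would eventually settle it as well; matching dominant growth settles it immediately.


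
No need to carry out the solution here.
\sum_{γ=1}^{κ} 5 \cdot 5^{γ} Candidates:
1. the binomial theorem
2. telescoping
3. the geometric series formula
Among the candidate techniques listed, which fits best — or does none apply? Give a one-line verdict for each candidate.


Diagnosis: the geometric series formula — term-over-term division gives 5 every time — index-free ratio, geometric sum formula applies.
- the binomial theorem: no binomial coefficients pair up with complementary powers here.
- telescoping — the terms as presented offer no neighboring cancellation — a telescoping rewrite may exist, but the displayed structure does not hand one over.
- the geometric series formula — applicable, and directly so.


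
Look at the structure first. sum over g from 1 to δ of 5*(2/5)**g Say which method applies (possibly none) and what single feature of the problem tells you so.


Verdict: the geometric series formula — the ratio of consecutive terms is the constant 2/5, independent of the index — a geometric sum.


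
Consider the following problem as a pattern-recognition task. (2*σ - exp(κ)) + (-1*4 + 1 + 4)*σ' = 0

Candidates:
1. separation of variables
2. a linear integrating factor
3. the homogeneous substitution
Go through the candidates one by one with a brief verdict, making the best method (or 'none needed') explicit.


Method: a linear integrating factor — σ appears only to the first power with coefficient 2 — the classic integrating-factor setup.
- separation of variables: no algebra isolates the independent variable on one side and the unknown on the other.
- a linear integrating factor: applies; the problem has the shape this method handles.
- the homogeneous substitution — rescaling both variables together changes the slope, so no ratio substitution collapses it.


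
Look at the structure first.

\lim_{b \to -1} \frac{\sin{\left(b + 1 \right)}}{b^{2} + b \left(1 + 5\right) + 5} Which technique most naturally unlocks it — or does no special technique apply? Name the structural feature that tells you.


Technique: l'Hôpital's rule (0/0) — plug in -1: top and bottom both hit zero, so differentiate each and retry. A local series expansion at the point resolves it as well; the rule is the packaged version of that step.


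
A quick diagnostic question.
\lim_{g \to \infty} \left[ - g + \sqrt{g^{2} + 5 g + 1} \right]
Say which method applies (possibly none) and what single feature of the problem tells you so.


Verdict: conjugate multiplication — this difference gives up after one conjugate multiplication — the radical structure cancels against its conjugate.


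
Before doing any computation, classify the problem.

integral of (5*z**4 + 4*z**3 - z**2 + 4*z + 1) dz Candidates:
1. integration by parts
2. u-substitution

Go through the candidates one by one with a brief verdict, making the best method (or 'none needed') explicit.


Technique: no special technique — a term-by-term power-rule job in z; no substitution or rearrangement earns its keep here.
- integration by parts — splitting off a factor buys nothing — the integrand integrates directly without parts.
- u-substitution — no substitution does more than relabel what direct integration already handles.


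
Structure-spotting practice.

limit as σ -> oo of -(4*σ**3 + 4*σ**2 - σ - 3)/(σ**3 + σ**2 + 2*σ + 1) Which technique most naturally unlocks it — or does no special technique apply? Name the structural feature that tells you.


Verdict: dominant-term comparison — divide by the highest power of σ present: lower-order terms vanish and the dominant ratio remains. l'Hôpital's at-infinity variant applies to the expression viewed as a single quotient; the leading-term comparison is the direct route.


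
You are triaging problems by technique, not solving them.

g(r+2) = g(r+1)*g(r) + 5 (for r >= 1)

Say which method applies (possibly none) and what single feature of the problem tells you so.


Diagnosis: no special technique — the recurrence is nonlinear in the sequence terms; no linear-recurrence method fits it as written — one iterates or studies it directly.


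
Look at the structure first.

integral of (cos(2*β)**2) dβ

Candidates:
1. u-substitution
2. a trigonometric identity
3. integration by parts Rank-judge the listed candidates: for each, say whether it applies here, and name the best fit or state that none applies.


Method: a trigonometric identity — apply power reduction to cos(2*β)**2; each application halves the trigonometric degree.
- u-substitution: no subexpression of the integrand pairs with its own derivative as a factor — individual terms may offer their own substitutions, but any change of variable covering the whole integral would have to be constructed from outside the expression.
- a trigonometric identity — applicable, and directly so.
- integration by parts: not the fit here: there is no polynomial factor to ladder down — parts can still close the trigonometric product by recursion, though the identity rewrite is the direct route.


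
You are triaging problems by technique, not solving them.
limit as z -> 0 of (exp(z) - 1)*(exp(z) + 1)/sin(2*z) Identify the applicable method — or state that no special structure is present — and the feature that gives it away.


Verdict: l'Hôpital's rule (0/0) — the 0/0 form at 0 is the signature situation for l'Hôpital's rule. Known elementary limits would finish this too — the rule just bypasses the case analysis.


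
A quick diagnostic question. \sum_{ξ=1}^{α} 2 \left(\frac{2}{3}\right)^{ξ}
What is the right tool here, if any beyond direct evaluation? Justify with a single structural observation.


Diagnosis: the geometric series formula — check a ratio of consecutive terms: it is \frac{2}{3}, independent of the index, so the geometric formula closes the sum.


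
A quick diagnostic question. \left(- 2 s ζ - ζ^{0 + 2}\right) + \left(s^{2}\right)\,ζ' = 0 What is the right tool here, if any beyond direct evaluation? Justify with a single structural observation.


Technique: the homogeneous substitution — the slope's numerator and denominator share total degree; set v = ζ/s and the equation drops to separable form. This doubles as a Bernoulli equation in the unknown as written; the homogeneous route needs no setup at all.


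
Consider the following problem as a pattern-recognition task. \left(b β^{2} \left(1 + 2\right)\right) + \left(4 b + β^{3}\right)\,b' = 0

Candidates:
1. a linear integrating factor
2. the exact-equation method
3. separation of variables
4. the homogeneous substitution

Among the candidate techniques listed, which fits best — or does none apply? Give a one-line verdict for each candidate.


Verdict: the exact-equation method — because the two cross partials coincide, the form is conservative as written — recover its potential in (β, b).
- a linear integrating factor: the unknown enters nonlinearly (through a power, a denominator, or a transcendental function), which the linear integrating-factor recipe cannot absorb as-is — any repair would come from a preliminary substitution, not the factor.
- the exact-equation method — yes — fits the structure here.
- separation of variables — the two dependences do not factor apart.
- the homogeneous substitution: the slope changes under joint rescaling, failing the degree-zero test.


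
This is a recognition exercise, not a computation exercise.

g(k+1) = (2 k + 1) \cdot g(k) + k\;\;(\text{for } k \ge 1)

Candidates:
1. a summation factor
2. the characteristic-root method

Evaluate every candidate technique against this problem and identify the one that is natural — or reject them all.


Verdict: a summation factor — with the index-dependent coefficient 2 k + 1, dividing by the cumulative product turns the left side into a pure difference.
- a summation factor — yes, a natural case for it.
- the characteristic-root method: an index-dependent weight blocks the pure exponential ansatz.


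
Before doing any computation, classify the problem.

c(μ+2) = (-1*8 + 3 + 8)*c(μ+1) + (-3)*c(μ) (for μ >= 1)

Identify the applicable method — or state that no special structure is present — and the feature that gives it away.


Method: the characteristic-root method — constant coefficients and linearity mean the ansatz r^μ reduces it to solving the characteristic polynomial.


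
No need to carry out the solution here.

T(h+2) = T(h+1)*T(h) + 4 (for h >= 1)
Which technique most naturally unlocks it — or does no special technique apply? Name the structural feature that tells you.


Method: no special technique — the sequence value feeds back through itself nonlinearly — linear superposition fails, and every superposition-based closed form fails with it.


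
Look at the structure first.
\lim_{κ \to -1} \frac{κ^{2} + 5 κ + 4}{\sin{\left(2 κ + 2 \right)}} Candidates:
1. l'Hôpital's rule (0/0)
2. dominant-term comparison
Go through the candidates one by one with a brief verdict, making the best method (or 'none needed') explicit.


Technique: l'Hôpital's rule (0/0) — substituting -1 gives 0 over 0; differentiate top and bottom once and re-evaluate. A first-order expansion at the point is an equally standard path; the rule packages it.
- l'Hôpital's rule (0/0): a fit — the right tool for this form.
- dominant-term comparison — no dominant power emerges to decide the limit by degree comparison.


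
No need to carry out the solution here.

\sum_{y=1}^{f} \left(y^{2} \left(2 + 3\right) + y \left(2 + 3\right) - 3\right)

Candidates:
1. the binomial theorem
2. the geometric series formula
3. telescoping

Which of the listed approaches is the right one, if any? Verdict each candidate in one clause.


Method: no special technique — recognize the absence of structure: constant-multiple powers of y summed plainly, no special method required.
- the binomial theorem — there is no pair of bases whose matched powers would reassemble into a single binomial power.
- the geometric series formula: the term-to-term ratio drifts with the index — the one thing the geometric formula cannot absorb.
- telescoping — computed from the summand as displayed, the partial sums build up without the pairwise collapse telescoping exploits.


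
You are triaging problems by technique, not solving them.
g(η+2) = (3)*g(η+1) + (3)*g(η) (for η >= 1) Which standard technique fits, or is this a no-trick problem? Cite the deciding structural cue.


Method: the characteristic-root method — shift-invariance with fixed coefficients calls for exponential trials; the characteristic polynomial finds every r^η.


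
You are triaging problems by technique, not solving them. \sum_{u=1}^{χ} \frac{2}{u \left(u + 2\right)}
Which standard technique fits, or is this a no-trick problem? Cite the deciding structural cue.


Method: telescoping — \frac{2}{u \left(u + 2\right)} decomposes into shift-paired simple fractions; the series telescopes to finitely many boundary pieces.


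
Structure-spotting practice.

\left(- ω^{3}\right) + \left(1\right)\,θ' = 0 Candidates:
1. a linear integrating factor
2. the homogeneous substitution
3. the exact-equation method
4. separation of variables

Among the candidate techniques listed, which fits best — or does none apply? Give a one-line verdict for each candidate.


Technique: no special technique — the slope is a function of ω alone, so integrate both sides directly.
- a linear integrating factor — the linear template holds only trivially here (the unknown is absent, so the coefficient is zero) — the method is not the natural label.
- the homogeneous substitution — the ratio of the variables does not determine the slope.
- the exact-equation method: with the unknown absent from both coefficients, the cross-partial test holds emptily — nothing for the exact method to work on.
- separation of variables — with no unknown in the slope, separating variables is a formality — the equation integrates directly.


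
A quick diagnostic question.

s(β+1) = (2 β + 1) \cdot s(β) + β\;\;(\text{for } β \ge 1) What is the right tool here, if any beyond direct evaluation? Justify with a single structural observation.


Method: a summation factor — one-term recursion with variable weight 2 β + 1 is solved by product normalization, not by root-finding.


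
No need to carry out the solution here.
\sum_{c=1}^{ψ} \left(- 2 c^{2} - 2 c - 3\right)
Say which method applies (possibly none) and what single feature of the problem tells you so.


Technique: no special technique — no ratio, no shift structure, no binomial pattern: sum the constant-multiple powers of c with known formulas.


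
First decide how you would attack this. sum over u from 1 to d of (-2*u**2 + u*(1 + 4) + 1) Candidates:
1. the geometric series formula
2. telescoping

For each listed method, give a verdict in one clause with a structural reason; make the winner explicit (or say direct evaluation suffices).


Technique: no special technique — this is bookkeeping, not technique: standard formulas for sums of constant-multiple powers of u apply termwise.
- the geometric series formula: the ratio of consecutive terms depends on the index.
- telescoping — the summand is not presented as a shifted difference — a telescoping rewrite may exist, but the displayed structure does not offer one.


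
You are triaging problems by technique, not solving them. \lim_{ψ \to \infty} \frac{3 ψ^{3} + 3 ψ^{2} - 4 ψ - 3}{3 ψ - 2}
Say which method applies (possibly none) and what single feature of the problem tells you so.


Verdict: dominant-term comparison — growth-rate triage: the leading powers of ψ decide the limit, everything else is noise. Viewed as a single quotient this is an ∞/∞ form — an at-infinity application of l'Hôpital's rule would also resolve it; comparing leading growth reads the answer without differentiating.


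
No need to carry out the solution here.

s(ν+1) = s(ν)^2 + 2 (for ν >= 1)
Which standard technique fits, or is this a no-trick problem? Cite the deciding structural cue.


Verdict: no special technique — the recurrence is nonlinear in the sequence terms; no linear-recurrence method fits it as written — one iterates or studies it directly.


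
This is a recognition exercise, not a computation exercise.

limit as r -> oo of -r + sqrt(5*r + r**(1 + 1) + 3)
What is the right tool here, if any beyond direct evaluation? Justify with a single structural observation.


Technique: conjugate multiplication — both pieces blow up but their difference is finite; the conjugate trick rationalizes sqrt(5*r + r**(1 + 1) + 3) - r.


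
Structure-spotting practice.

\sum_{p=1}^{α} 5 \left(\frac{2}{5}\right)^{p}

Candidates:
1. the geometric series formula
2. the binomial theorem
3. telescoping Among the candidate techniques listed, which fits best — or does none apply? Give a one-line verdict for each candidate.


Verdict: the geometric series formula — consecutive terms stand in a fixed index-free ratio — the geometric sum formula closes it.
- the geometric series formula: yes — fits the structure here.
- the binomial theorem — the terms do not reassemble into a binomial power.
- telescoping — the summand is not presented as a shifted difference — a telescoping rewrite may exist, but the displayed structure does not offer one.


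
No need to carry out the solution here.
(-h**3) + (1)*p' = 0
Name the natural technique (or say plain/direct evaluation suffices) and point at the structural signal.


Verdict: no special technique — the slope is a function of h alone, so integrate both sides directly.


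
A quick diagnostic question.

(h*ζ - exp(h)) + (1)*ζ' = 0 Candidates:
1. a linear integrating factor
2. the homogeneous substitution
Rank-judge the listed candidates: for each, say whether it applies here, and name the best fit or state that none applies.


Technique: a linear integrating factor — the equation is linear in ζ with coefficient h; multiplying by the integrating factor exp(∫h) makes the left side a perfect derivative.
- a linear integrating factor — yes — fits the structure here.
- the homogeneous substitution — rescaling both variables together changes the slope, so no ratio substitution collapses it.


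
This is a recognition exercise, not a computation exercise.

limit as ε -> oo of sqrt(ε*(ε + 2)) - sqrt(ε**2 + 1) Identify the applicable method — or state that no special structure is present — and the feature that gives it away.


Method: conjugate multiplication — sqrt(ε*(ε + 2)) and sqrt(ε**2 + 1) both blow up, but their difference is tame once the conjugate rationalizes it.


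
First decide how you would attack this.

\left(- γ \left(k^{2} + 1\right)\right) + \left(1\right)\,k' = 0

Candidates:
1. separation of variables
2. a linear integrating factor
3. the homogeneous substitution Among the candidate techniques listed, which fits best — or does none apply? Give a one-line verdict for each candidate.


Method: separation of variables — all dependence on the two variables factors apart, the defining separable shape.
- separation of variables: a fit — the right tool for this form.
- a linear integrating factor: a nonlinear term in the unknown puts this outside the integrating-factor template.
- the homogeneous substitution: the slope changes under joint rescaling, failing the degree-zero test.


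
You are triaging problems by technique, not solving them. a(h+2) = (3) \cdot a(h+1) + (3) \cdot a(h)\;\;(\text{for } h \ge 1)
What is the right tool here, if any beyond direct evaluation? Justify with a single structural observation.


Method: the characteristic-root method — this is the constant-coefficient homogeneous case — the whole solution in h reduces to a polynomial's roots.


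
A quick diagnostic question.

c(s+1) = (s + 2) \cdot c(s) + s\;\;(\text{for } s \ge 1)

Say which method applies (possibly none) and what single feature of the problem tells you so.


Best approach: a summation factor — it is first-order linear but the coefficient s + 2 depends on the index, so multiply through by a summation factor to telescope it.


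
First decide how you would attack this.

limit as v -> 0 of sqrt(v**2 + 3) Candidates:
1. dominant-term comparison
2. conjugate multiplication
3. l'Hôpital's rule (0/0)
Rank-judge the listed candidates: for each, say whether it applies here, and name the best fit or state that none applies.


Verdict: no special technique — nothing blocks direct substitution at 0: plug in and finish.
- dominant-term comparison: no dominant power emerges to decide the limit by degree comparison.
- conjugate multiplication: there is no infinity-minus-infinity radical difference to rationalize.
- l'Hôpital's rule (0/0): substituting the point produces a determinate value, not a 0 over 0 clash.


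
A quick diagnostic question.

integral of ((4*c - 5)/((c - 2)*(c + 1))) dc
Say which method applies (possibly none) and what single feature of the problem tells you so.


Best approach: partial fractions — a proper rational integrand whose denominator splits into simpler factors — decompose into partial fractions first.


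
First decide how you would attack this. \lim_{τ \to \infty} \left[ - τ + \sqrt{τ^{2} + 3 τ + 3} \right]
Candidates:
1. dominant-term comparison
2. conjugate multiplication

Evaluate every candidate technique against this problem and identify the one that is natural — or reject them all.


Technique: conjugate multiplication — an infinity-minus-infinity difference with a surviving radical — multiply by the conjugate to cancel the divergence.
- dominant-term comparison: this is not a rational comparison of growth rates at infinity.
- conjugate multiplication: applies; the problem has the shape this method handles.


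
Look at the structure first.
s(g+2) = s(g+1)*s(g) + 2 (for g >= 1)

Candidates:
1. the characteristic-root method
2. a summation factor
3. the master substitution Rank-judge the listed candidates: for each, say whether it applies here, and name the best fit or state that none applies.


Best approach: no special technique — the unknown sequence enters the update nonlinearly, so no linear method fits the recurrence as written — direct iteration remains.
- the characteristic-root method — nonlinearity rules out exponential-mode superposition from the start.
- a summation factor — the recursion is nonlinear — outside the first-order linear family a summation factor addresses.
- the master substitution — the recursion steps by a constant offset, so exponential reindexing is pointless.


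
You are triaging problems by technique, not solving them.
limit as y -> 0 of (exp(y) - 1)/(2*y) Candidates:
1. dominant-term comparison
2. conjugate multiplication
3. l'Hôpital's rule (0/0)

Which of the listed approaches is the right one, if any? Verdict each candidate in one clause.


Diagnosis: l'Hôpital's rule (0/0) — plug in 0: top and bottom both hit zero, so differentiate each and retry. Known elementary limits would finish this too — the rule just bypasses the case analysis.
- dominant-term comparison — no dominant power emerges to decide the limit by degree comparison.
- conjugate multiplication — there is no infinity-minus-infinity radical difference to rationalize.
- l'Hôpital's rule (0/0): yes, a natural case for it.


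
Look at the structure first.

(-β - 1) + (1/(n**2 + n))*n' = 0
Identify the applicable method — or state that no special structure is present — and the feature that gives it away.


Technique: separation of variables — separating collects all n-dependence with the derivative and leaves all β-dependence opposite: variables separate. A Bernoulli substitution applies to this equation as given; separation takes the same equation in its displayed form.


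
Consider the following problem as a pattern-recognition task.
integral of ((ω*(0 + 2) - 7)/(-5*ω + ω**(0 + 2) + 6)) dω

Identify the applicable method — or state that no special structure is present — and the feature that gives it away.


Verdict: partial fractions — a proper rational integrand whose denominator splits into simpler factors — decompose into partial fractions first.


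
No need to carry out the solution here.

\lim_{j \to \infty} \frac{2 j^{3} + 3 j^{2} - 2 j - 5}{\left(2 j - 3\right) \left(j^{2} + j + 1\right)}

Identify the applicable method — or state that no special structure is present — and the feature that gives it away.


Method: dominant-term comparison — as j grows, only the highest-degree terms matter — compare leading terms and read the limit off. Viewed as a single quotient this is an ∞/∞ form — an at-infinity application of l'Hôpital's rule would also resolve it; comparing leading growth reads the answer without differentiating.


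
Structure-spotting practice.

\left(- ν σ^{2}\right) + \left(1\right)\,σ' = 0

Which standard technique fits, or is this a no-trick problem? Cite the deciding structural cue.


Method: separation of variables — the derivative equals a pure function of ν (namely ν) times a pure function of σ (namely σ^{2}); divide and integrate each side.


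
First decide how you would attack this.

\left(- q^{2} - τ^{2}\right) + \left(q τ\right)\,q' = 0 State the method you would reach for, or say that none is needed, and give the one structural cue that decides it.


Method: the homogeneous substitution — the slope is degree-zero homogeneous: the ratio substitution v = q/τ collapses it. A Bernoulli rewrite works here as the equation stands — the homogeneous substitution is the more immediate reading.


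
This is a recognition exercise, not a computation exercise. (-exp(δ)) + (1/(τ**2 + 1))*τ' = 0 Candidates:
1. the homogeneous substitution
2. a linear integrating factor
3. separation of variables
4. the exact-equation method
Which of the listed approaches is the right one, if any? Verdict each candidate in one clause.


Diagnosis: separation of variables — one side of the product carries the independent variable, the other the unknown — the textbook separation shape.
- the homogeneous substitution — the ratio of the variables does not determine the slope.
- a linear integrating factor: a nonlinear term in the unknown puts this outside the integrating-factor template.
- separation of variables — a fit — the right tool for this form.
- the exact-equation method: any potential here is of the trivial single-variable kind; the exact method earns its name only with genuine cross terms.


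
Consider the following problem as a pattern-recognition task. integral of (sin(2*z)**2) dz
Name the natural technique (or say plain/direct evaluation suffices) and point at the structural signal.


Method: a trigonometric identity — sin(2*z)**2 calls for power reduction: rewrite via double angles before any antiderivative is attempted.


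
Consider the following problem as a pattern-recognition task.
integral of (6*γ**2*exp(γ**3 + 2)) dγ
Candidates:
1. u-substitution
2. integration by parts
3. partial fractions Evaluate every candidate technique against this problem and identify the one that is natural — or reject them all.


Best approach: u-substitution — everything non-trivial happens through the inner expression γ**3 + 2, and its derivative accounts for the remaining factor up to a constant, so set u = γ**3 + 2.
- u-substitution: a fit — the right tool for this form.
- integration by parts: the non-polynomial partner is not one of the parts kernels — exp, sine, or cosine with a degree-1 argument, or a logarithm.
- partial fractions: the expression is not a ratio of polynomials that decomposes further.


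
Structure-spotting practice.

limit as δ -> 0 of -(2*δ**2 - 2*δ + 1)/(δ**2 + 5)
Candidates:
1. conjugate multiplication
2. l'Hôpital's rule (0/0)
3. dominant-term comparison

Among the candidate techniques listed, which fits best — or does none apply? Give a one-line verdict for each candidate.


Method: no special technique — no denominator vanishes and nothing blows up at 0: direct substitution is the whole computation.
- conjugate multiplication — there is no infinity-minus-infinity radical difference to rationalize.
- l'Hôpital's rule (0/0) — evaluation at the point is determinate, so the rule has nothing to repair.
- dominant-term comparison — no dominant power emerges to decide the limit by degree comparison.


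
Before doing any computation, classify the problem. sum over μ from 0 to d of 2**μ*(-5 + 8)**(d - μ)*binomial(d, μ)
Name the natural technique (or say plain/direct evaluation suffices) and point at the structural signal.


Verdict: the binomial theorem — terms weighting binomial(d, μ) against matched powers of 2 and (-5 + 8) reassemble into (2 + (-5 + 8))^d by the binomial theorem.


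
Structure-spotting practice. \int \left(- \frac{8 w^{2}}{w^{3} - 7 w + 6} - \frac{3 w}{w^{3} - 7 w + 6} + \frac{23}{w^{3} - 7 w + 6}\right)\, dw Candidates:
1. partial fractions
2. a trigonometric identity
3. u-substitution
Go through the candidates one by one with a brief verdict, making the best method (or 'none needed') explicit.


Best approach: partial fractions — w^{3} - 7 w + 6 splits into linear pieces, so the quotient is a sum of simple fractions — decompose before integrating.
- partial fractions — yes — fits the structure here.
- a trigonometric identity — with no trigonometric functions present, identity rewriting has no target.
- u-substitution — no subexpression of the integrand pairs with its own derivative as a factor — individual terms may offer their own substitutions, but any change of variable covering the whole integral would have to be constructed from outside the expression.


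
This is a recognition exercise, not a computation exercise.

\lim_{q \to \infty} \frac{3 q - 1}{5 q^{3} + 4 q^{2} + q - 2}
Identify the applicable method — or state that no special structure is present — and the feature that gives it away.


Diagnosis: dominant-term comparison — divide by the highest power of q present: lower-order terms vanish and the dominant ratio remains. Viewed as a single quotient this is an ∞/∞ form — an at-infinity application of l'Hôpital's rule would also resolve it; comparing leading growth reads the answer without differentiating.


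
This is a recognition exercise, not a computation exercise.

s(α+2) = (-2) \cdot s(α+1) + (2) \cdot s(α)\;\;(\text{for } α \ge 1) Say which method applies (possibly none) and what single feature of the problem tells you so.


Diagnosis: the characteristic-root method — try a geometric ansatz r^α: constant coefficients turn the recurrence into one polynomial equation in r.


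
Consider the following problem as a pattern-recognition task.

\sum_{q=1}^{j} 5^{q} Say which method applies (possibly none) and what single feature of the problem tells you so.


Technique: the geometric series formula — term-over-term division gives 5 every time — index-free ratio, geometric sum formula applies.


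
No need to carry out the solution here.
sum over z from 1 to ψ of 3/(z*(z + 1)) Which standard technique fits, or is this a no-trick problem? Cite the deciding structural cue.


Verdict: telescoping — poles of 3/(z*(z + 1)) differ by an integer, the telltale of a telescoping partial-fraction sum.


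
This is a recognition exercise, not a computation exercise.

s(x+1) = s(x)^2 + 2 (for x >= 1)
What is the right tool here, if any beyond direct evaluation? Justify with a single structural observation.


Method: no special technique — once the recursion is nonlinear, characteristic roots, master substitutions, and summation factors are all off the table.


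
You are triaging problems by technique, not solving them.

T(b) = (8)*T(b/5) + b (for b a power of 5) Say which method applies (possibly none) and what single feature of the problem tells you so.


Diagnosis: the master substitution — index division is the fingerprint: b/5 in the recursive call means substitute b = 5^m.


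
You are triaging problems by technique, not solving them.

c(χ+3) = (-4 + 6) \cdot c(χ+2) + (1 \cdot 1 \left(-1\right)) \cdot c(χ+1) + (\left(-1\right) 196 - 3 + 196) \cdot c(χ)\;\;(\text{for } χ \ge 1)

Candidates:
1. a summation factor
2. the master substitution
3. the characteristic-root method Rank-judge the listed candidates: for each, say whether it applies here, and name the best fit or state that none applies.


Verdict: the characteristic-root method — shift-invariance with fixed coefficients calls for exponential trials; the characteristic polynomial finds every r^χ.
- a summation factor — the recurrence reaches back more than one step, outside the first-order family a summation factor normalizes.
- the master substitution: with no divided-index recursive call, reindexing by powers of a base buys nothing.
- the characteristic-root method: yes — fits the structure here.
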